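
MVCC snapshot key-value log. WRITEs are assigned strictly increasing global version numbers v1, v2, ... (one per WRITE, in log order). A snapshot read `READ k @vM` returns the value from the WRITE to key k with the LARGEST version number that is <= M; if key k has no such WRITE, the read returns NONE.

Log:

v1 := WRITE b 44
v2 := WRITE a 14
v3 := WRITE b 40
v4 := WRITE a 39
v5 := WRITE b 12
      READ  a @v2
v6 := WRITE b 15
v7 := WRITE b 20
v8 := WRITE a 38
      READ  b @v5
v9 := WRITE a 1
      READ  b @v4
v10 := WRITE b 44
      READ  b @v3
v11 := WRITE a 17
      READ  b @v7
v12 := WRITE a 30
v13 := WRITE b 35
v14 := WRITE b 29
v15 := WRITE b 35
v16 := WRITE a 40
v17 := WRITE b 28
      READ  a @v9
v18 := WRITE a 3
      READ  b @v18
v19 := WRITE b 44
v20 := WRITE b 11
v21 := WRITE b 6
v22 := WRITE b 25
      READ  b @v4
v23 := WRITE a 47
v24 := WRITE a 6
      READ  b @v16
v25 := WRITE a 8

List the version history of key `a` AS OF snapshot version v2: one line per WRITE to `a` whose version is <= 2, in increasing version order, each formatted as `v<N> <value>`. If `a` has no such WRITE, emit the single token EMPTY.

Scan writes for key=a with version <= 2:
  v1 WRITE b 44 -> skip
  v2 WRITE a 14 -> keep
  v3 WRITE b 40 -> skip
  v4 WRITE a 39 -> drop (> snap)
  v5 WRITE b 12 -> skip
  v6 WRITE b 15 -> skip
  v7 WRITE b 20 -> skip
  v8 WRITE a 38 -> drop (> snap)
  v9 WRITE a 1 -> drop (> snap)
  v10 WRITE b 44 -> skip
  v11 WRITE a 17 -> drop (> snap)
  v12 WRITE a 30 -> drop (> snap)
  v13 WRITE b 35 -> skip
  v14 WRITE b 29 -> skip
  v15 WRITE b 35 -> skip
  v16 WRITE a 40 -> drop (> snap)
  v17 WRITE b 28 -> skip
  v18 WRITE a 3 -> drop (> snap)
  v19 WRITE b 44 -> skip
  v20 WRITE b 11 -> skip
  v21 WRITE b 6 -> skip
  v22 WRITE b 25 -> skip
  v23 WRITE a 47 -> drop (> snap)
  v24 WRITE a 6 -> drop (> snap)
  v25 WRITE a 8 -> drop (> snap)
Collected: [(2, 14)]

Answer: v2 14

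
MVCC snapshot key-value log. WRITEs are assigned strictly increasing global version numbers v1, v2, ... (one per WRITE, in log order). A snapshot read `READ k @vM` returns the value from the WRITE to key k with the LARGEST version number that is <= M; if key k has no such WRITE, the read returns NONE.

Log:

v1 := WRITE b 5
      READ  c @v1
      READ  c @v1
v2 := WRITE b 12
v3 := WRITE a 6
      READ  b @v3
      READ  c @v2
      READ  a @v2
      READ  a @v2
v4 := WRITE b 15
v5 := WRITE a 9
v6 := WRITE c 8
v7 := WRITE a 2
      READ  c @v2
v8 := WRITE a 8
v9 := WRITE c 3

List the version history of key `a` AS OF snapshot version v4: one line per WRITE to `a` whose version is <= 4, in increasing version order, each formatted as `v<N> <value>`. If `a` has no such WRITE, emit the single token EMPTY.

Scan writes for key=a with version <= 4:
  v1 WRITE b 5 -> skip
  v2 WRITE b 12 -> skip
  v3 WRITE a 6 -> keep
  v4 WRITE b 15 -> skip
  v5 WRITE a 9 -> drop (> snap)
  v6 WRITE c 8 -> skip
  v7 WRITE a 2 -> drop (> snap)
  v8 WRITE a 8 -> drop (> snap)
  v9 WRITE c 3 -> skip
Collected: [(3, 6)]

Answer: v3 6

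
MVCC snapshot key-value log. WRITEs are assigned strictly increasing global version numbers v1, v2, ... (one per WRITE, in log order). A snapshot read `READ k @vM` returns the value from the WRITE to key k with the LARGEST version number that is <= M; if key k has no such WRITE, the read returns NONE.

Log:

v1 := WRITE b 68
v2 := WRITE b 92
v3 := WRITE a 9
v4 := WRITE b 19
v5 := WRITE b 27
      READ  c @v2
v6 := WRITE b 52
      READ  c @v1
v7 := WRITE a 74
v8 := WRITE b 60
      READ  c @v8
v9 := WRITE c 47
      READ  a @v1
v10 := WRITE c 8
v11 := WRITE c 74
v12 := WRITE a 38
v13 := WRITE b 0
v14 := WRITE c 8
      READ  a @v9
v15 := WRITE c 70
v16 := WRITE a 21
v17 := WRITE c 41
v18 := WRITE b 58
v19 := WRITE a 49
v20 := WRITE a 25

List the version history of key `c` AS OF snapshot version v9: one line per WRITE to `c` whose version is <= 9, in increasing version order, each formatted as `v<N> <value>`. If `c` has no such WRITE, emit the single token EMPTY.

Answer: v9 47

Derivation:
Scan writes for key=c with version <= 9:
  v1 WRITE b 68 -> skip
  v2 WRITE b 92 -> skip
  v3 WRITE a 9 -> skip
  v4 WRITE b 19 -> skip
  v5 WRITE b 27 -> skip
  v6 WRITE b 52 -> skip
  v7 WRITE a 74 -> skip
  v8 WRITE b 60 -> skip
  v9 WRITE c 47 -> keep
  v10 WRITE c 8 -> drop (> snap)
  v11 WRITE c 74 -> drop (> snap)
  v12 WRITE a 38 -> skip
  v13 WRITE b 0 -> skip
  v14 WRITE c 8 -> drop (> snap)
  v15 WRITE c 70 -> drop (> snap)
  v16 WRITE a 21 -> skip
  v17 WRITE c 41 -> drop (> snap)
  v18 WRITE b 58 -> skip
  v19 WRITE a 49 -> skip
  v20 WRITE a 25 -> skip
Collected: [(9, 47)]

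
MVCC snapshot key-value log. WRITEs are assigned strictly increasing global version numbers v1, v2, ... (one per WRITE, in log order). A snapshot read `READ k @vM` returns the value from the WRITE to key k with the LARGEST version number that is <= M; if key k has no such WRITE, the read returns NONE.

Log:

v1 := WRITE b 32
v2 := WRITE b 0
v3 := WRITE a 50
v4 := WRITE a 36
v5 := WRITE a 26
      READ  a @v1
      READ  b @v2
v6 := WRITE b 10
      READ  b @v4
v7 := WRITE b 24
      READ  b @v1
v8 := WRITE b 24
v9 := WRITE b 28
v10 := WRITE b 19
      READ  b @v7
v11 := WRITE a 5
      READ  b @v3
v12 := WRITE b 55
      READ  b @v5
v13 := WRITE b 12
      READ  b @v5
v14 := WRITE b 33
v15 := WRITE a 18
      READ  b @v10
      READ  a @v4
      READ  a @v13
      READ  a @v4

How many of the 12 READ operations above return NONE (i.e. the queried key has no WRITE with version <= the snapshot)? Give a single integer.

v1: WRITE b=32  (b history now [(1, 32)])
v2: WRITE b=0  (b history now [(1, 32), (2, 0)])
v3: WRITE a=50  (a history now [(3, 50)])
v4: WRITE a=36  (a history now [(3, 50), (4, 36)])
v5: WRITE a=26  (a history now [(3, 50), (4, 36), (5, 26)])
READ a @v1: history=[(3, 50), (4, 36), (5, 26)] -> no version <= 1 -> NONE
READ b @v2: history=[(1, 32), (2, 0)] -> pick v2 -> 0
v6: WRITE b=10  (b history now [(1, 32), (2, 0), (6, 10)])
READ b @v4: history=[(1, 32), (2, 0), (6, 10)] -> pick v2 -> 0
v7: WRITE b=24  (b history now [(1, 32), (2, 0), (6, 10), (7, 24)])
READ b @v1: history=[(1, 32), (2, 0), (6, 10), (7, 24)] -> pick v1 -> 32
v8: WRITE b=24  (b history now [(1, 32), (2, 0), (6, 10), (7, 24), (8, 24)])
v9: WRITE b=28  (b history now [(1, 32), (2, 0), (6, 10), (7, 24), (8, 24), (9, 28)])
v10: WRITE b=19  (b history now [(1, 32), (2, 0), (6, 10), (7, 24), (8, 24), (9, 28), (10, 19)])
READ b @v7: history=[(1, 32), (2, 0), (6, 10), (7, 24), (8, 24), (9, 28), (10, 19)] -> pick v7 -> 24
v11: WRITE a=5  (a history now [(3, 50), (4, 36), (5, 26), (11, 5)])
READ b @v3: history=[(1, 32), (2, 0), (6, 10), (7, 24), (8, 24), (9, 28), (10, 19)] -> pick v2 -> 0
v12: WRITE b=55  (b history now [(1, 32), (2, 0), (6, 10), (7, 24), (8, 24), (9, 28), (10, 19), (12, 55)])
READ b @v5: history=[(1, 32), (2, 0), (6, 10), (7, 24), (8, 24), (9, 28), (10, 19), (12, 55)] -> pick v2 -> 0
v13: WRITE b=12  (b history now [(1, 32), (2, 0), (6, 10), (7, 24), (8, 24), (9, 28), (10, 19), (12, 55), (13, 12)])
READ b @v5: history=[(1, 32), (2, 0), (6, 10), (7, 24), (8, 24), (9, 28), (10, 19), (12, 55), (13, 12)] -> pick v2 -> 0
v14: WRITE b=33  (b history now [(1, 32), (2, 0), (6, 10), (7, 24), (8, 24), (9, 28), (10, 19), (12, 55), (13, 12), (14, 33)])
v15: WRITE a=18  (a history now [(3, 50), (4, 36), (5, 26), (11, 5), (15, 18)])
READ b @v10: history=[(1, 32), (2, 0), (6, 10), (7, 24), (8, 24), (9, 28), (10, 19), (12, 55), (13, 12), (14, 33)] -> pick v10 -> 19
READ a @v4: history=[(3, 50), (4, 36), (5, 26), (11, 5), (15, 18)] -> pick v4 -> 36
READ a @v13: history=[(3, 50), (4, 36), (5, 26), (11, 5), (15, 18)] -> pick v11 -> 5
READ a @v4: history=[(3, 50), (4, 36), (5, 26), (11, 5), (15, 18)] -> pick v4 -> 36
Read results in order: ['NONE', '0', '0', '32', '24', '0', '0', '0', '19', '36', '5', '36']
NONE count = 1

Answer: 1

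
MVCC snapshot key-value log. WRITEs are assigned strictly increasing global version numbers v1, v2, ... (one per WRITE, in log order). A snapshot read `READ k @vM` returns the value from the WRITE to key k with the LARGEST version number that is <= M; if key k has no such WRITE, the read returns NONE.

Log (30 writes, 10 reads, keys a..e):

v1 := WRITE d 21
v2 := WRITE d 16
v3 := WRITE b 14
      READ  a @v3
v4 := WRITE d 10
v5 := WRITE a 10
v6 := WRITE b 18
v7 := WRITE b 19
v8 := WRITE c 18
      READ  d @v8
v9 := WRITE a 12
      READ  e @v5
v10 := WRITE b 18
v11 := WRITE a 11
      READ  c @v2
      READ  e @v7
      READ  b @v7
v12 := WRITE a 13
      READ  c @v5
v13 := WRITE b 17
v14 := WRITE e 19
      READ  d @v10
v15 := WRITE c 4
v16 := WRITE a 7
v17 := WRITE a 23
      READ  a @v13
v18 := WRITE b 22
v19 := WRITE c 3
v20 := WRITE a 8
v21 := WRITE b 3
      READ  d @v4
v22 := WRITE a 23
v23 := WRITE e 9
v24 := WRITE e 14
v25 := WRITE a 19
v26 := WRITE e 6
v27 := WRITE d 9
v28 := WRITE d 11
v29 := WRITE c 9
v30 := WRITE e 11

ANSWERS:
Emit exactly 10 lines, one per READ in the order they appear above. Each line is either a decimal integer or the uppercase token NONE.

Answer: NONE
10
NONE
NONE
NONE
19
NONE
10
13
10

Derivation:
v1: WRITE d=21  (d history now [(1, 21)])
v2: WRITE d=16  (d history now [(1, 21), (2, 16)])
v3: WRITE b=14  (b history now [(3, 14)])
READ a @v3: history=[] -> no version <= 3 -> NONE
v4: WRITE d=10  (d history now [(1, 21), (2, 16), (4, 10)])
v5: WRITE a=10  (a history now [(5, 10)])
v6: WRITE b=18  (b history now [(3, 14), (6, 18)])
v7: WRITE b=19  (b history now [(3, 14), (6, 18), (7, 19)])
v8: WRITE c=18  (c history now [(8, 18)])
READ d @v8: history=[(1, 21), (2, 16), (4, 10)] -> pick v4 -> 10
v9: WRITE a=12  (a history now [(5, 10), (9, 12)])
READ e @v5: history=[] -> no version <= 5 -> NONE
v10: WRITE b=18  (b history now [(3, 14), (6, 18), (7, 19), (10, 18)])
v11: WRITE a=11  (a history now [(5, 10), (9, 12), (11, 11)])
READ c @v2: history=[(8, 18)] -> no version <= 2 -> NONE
READ e @v7: history=[] -> no version <= 7 -> NONE
READ b @v7: history=[(3, 14), (6, 18), (7, 19), (10, 18)] -> pick v7 -> 19
v12: WRITE a=13  (a history now [(5, 10), (9, 12), (11, 11), (12, 13)])
READ c @v5: history=[(8, 18)] -> no version <= 5 -> NONE
v13: WRITE b=17  (b history now [(3, 14), (6, 18), (7, 19), (10, 18), (13, 17)])
v14: WRITE e=19  (e history now [(14, 19)])
READ d @v10: history=[(1, 21), (2, 16), (4, 10)] -> pick v4 -> 10
v15: WRITE c=4  (c history now [(8, 18), (15, 4)])
v16: WRITE a=7  (a history now [(5, 10), (9, 12), (11, 11), (12, 13), (16, 7)])
v17: WRITE a=23  (a history now [(5, 10), (9, 12), (11, 11), (12, 13), (16, 7), (17, 23)])
READ a @v13: history=[(5, 10), (9, 12), (11, 11), (12, 13), (16, 7), (17, 23)] -> pick v12 -> 13
v18: WRITE b=22  (b history now [(3, 14), (6, 18), (7, 19), (10, 18), (13, 17), (18, 22)])
v19: WRITE c=3  (c history now [(8, 18), (15, 4), (19, 3)])
v20: WRITE a=8  (a history now [(5, 10), (9, 12), (11, 11), (12, 13), (16, 7), (17, 23), (20, 8)])
v21: WRITE b=3  (b history now [(3, 14), (6, 18), (7, 19), (10, 18), (13, 17), (18, 22), (21, 3)])
READ d @v4: history=[(1, 21), (2, 16), (4, 10)] -> pick v4 -> 10
v22: WRITE a=23  (a history now [(5, 10), (9, 12), (11, 11), (12, 13), (16, 7), (17, 23), (20, 8), (22, 23)])
v23: WRITE e=9  (e history now [(14, 19), (23, 9)])
v24: WRITE e=14  (e history now [(14, 19), (23, 9), (24, 14)])
v25: WRITE a=19  (a history now [(5, 10), (9, 12), (11, 11), (12, 13), (16, 7), (17, 23), (20, 8), (22, 23), (25, 19)])
v26: WRITE e=6  (e history now [(14, 19), (23, 9), (24, 14), (26, 6)])
v27: WRITE d=9  (d history now [(1, 21), (2, 16), (4, 10), (27, 9)])
v28: WRITE d=11  (d history now [(1, 21), (2, 16), (4, 10), (27, 9), (28, 11)])
v29: WRITE c=9  (c history now [(8, 18), (15, 4), (19, 3), (29, 9)])
v30: WRITE e=11  (e history now [(14, 19), (23, 9), (24, 14), (26, 6), (30, 11)])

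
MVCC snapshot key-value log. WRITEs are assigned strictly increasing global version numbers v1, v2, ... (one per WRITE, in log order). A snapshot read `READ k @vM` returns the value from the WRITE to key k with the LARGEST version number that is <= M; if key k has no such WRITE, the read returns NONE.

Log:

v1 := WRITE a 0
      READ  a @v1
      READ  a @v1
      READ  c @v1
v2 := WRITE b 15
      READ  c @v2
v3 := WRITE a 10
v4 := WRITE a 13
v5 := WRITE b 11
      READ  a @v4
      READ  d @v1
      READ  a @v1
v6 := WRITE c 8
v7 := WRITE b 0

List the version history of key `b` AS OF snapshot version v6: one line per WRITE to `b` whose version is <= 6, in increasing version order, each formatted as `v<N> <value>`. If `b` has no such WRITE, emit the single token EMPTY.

Scan writes for key=b with version <= 6:
  v1 WRITE a 0 -> skip
  v2 WRITE b 15 -> keep
  v3 WRITE a 10 -> skip
  v4 WRITE a 13 -> skip
  v5 WRITE b 11 -> keep
  v6 WRITE c 8 -> skip
  v7 WRITE b 0 -> drop (> snap)
Collected: [(2, 15), (5, 11)]

Answer: v2 15
v5 11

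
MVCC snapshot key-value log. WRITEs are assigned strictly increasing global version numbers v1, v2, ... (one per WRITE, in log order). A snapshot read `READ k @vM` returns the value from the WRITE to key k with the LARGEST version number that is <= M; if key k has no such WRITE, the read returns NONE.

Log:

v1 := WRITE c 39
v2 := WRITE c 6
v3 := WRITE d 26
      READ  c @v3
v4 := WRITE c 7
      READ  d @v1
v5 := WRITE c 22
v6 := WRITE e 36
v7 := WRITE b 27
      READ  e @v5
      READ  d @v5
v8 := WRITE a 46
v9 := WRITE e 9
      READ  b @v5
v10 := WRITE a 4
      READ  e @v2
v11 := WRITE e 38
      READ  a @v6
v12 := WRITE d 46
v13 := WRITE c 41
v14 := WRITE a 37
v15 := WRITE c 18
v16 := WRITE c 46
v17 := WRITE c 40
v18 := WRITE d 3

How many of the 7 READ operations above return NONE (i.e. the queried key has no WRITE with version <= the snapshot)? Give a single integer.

v1: WRITE c=39  (c history now [(1, 39)])
v2: WRITE c=6  (c history now [(1, 39), (2, 6)])
v3: WRITE d=26  (d history now [(3, 26)])
READ c @v3: history=[(1, 39), (2, 6)] -> pick v2 -> 6
v4: WRITE c=7  (c history now [(1, 39), (2, 6), (4, 7)])
READ d @v1: history=[(3, 26)] -> no version <= 1 -> NONE
v5: WRITE c=22  (c history now [(1, 39), (2, 6), (4, 7), (5, 22)])
v6: WRITE e=36  (e history now [(6, 36)])
v7: WRITE b=27  (b history now [(7, 27)])
READ e @v5: history=[(6, 36)] -> no version <= 5 -> NONE
READ d @v5: history=[(3, 26)] -> pick v3 -> 26
v8: WRITE a=46  (a history now [(8, 46)])
v9: WRITE e=9  (e history now [(6, 36), (9, 9)])
READ b @v5: history=[(7, 27)] -> no version <= 5 -> NONE
v10: WRITE a=4  (a history now [(8, 46), (10, 4)])
READ e @v2: history=[(6, 36), (9, 9)] -> no version <= 2 -> NONE
v11: WRITE e=38  (e history now [(6, 36), (9, 9), (11, 38)])
READ a @v6: history=[(8, 46), (10, 4)] -> no version <= 6 -> NONE
v12: WRITE d=46  (d history now [(3, 26), (12, 46)])
v13: WRITE c=41  (c history now [(1, 39), (2, 6), (4, 7), (5, 22), (13, 41)])
v14: WRITE a=37  (a history now [(8, 46), (10, 4), (14, 37)])
v15: WRITE c=18  (c history now [(1, 39), (2, 6), (4, 7), (5, 22), (13, 41), (15, 18)])
v16: WRITE c=46  (c history now [(1, 39), (2, 6), (4, 7), (5, 22), (13, 41), (15, 18), (16, 46)])
v17: WRITE c=40  (c history now [(1, 39), (2, 6), (4, 7), (5, 22), (13, 41), (15, 18), (16, 46), (17, 40)])
v18: WRITE d=3  (d history now [(3, 26), (12, 46), (18, 3)])
Read results in order: ['6', 'NONE', 'NONE', '26', 'NONE', 'NONE', 'NONE']
NONE count = 5

Answer: 5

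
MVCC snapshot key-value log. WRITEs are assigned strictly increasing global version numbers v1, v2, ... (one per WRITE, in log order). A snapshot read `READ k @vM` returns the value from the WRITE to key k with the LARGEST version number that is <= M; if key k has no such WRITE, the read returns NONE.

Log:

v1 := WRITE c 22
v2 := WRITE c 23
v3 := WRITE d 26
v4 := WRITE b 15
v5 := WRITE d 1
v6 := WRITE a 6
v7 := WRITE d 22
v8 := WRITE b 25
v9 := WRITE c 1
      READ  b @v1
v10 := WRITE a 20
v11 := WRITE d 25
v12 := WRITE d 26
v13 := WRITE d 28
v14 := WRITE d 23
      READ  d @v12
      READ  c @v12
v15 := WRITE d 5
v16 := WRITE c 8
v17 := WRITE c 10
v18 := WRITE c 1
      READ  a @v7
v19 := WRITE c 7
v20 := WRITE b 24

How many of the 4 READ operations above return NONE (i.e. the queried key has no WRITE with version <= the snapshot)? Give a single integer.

v1: WRITE c=22  (c history now [(1, 22)])
v2: WRITE c=23  (c history now [(1, 22), (2, 23)])
v3: WRITE d=26  (d history now [(3, 26)])
v4: WRITE b=15  (b history now [(4, 15)])
v5: WRITE d=1  (d history now [(3, 26), (5, 1)])
v6: WRITE a=6  (a history now [(6, 6)])
v7: WRITE d=22  (d history now [(3, 26), (5, 1), (7, 22)])
v8: WRITE b=25  (b history now [(4, 15), (8, 25)])
v9: WRITE c=1  (c history now [(1, 22), (2, 23), (9, 1)])
READ b @v1: history=[(4, 15), (8, 25)] -> no version <= 1 -> NONE
v10: WRITE a=20  (a history now [(6, 6), (10, 20)])
v11: WRITE d=25  (d history now [(3, 26), (5, 1), (7, 22), (11, 25)])
v12: WRITE d=26  (d history now [(3, 26), (5, 1), (7, 22), (11, 25), (12, 26)])
v13: WRITE d=28  (d history now [(3, 26), (5, 1), (7, 22), (11, 25), (12, 26), (13, 28)])
v14: WRITE d=23  (d history now [(3, 26), (5, 1), (7, 22), (11, 25), (12, 26), (13, 28), (14, 23)])
READ d @v12: history=[(3, 26), (5, 1), (7, 22), (11, 25), (12, 26), (13, 28), (14, 23)] -> pick v12 -> 26
READ c @v12: history=[(1, 22), (2, 23), (9, 1)] -> pick v9 -> 1
v15: WRITE d=5  (d history now [(3, 26), (5, 1), (7, 22), (11, 25), (12, 26), (13, 28), (14, 23), (15, 5)])
v16: WRITE c=8  (c history now [(1, 22), (2, 23), (9, 1), (16, 8)])
v17: WRITE c=10  (c history now [(1, 22), (2, 23), (9, 1), (16, 8), (17, 10)])
v18: WRITE c=1  (c history now [(1, 22), (2, 23), (9, 1), (16, 8), (17, 10), (18, 1)])
READ a @v7: history=[(6, 6), (10, 20)] -> pick v6 -> 6
v19: WRITE c=7  (c history now [(1, 22), (2, 23), (9, 1), (16, 8), (17, 10), (18, 1), (19, 7)])
v20: WRITE b=24  (b history now [(4, 15), (8, 25), (20, 24)])
Read results in order: ['NONE', '26', '1', '6']
NONE count = 1

Answer: 1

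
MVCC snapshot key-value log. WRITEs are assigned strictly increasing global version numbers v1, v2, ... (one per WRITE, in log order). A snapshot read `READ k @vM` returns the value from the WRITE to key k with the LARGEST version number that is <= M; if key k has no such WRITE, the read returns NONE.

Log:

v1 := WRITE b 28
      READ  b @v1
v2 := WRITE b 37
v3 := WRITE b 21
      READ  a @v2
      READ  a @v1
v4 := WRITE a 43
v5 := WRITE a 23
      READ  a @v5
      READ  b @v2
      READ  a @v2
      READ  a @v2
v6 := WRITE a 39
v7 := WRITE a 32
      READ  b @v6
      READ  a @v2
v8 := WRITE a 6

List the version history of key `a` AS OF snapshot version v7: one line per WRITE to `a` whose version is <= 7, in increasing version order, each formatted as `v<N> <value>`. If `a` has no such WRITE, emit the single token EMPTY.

Scan writes for key=a with version <= 7:
  v1 WRITE b 28 -> skip
  v2 WRITE b 37 -> skip
  v3 WRITE b 21 -> skip
  v4 WRITE a 43 -> keep
  v5 WRITE a 23 -> keep
  v6 WRITE a 39 -> keep
  v7 WRITE a 32 -> keep
  v8 WRITE a 6 -> drop (> snap)
Collected: [(4, 43), (5, 23), (6, 39), (7, 32)]

Answer: v4 43
v5 23
v6 39
v7 32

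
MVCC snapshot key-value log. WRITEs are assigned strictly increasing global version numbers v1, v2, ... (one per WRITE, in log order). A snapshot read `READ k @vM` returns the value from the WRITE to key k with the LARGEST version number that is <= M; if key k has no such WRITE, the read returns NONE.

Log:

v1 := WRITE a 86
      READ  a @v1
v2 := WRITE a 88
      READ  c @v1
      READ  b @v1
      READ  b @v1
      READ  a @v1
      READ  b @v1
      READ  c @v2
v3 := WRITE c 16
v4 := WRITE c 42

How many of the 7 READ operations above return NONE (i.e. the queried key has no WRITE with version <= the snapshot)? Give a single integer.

Answer: 5

Derivation:
v1: WRITE a=86  (a history now [(1, 86)])
READ a @v1: history=[(1, 86)] -> pick v1 -> 86
v2: WRITE a=88  (a history now [(1, 86), (2, 88)])
READ c @v1: history=[] -> no version <= 1 -> NONE
READ b @v1: history=[] -> no version <= 1 -> NONE
READ b @v1: history=[] -> no version <= 1 -> NONE
READ a @v1: history=[(1, 86), (2, 88)] -> pick v1 -> 86
READ b @v1: history=[] -> no version <= 1 -> NONE
READ c @v2: history=[] -> no version <= 2 -> NONE
v3: WRITE c=16  (c history now [(3, 16)])
v4: WRITE c=42  (c history now [(3, 16), (4, 42)])
Read results in order: ['86', 'NONE', 'NONE', 'NONE', '86', 'NONE', 'NONE']
NONE count = 5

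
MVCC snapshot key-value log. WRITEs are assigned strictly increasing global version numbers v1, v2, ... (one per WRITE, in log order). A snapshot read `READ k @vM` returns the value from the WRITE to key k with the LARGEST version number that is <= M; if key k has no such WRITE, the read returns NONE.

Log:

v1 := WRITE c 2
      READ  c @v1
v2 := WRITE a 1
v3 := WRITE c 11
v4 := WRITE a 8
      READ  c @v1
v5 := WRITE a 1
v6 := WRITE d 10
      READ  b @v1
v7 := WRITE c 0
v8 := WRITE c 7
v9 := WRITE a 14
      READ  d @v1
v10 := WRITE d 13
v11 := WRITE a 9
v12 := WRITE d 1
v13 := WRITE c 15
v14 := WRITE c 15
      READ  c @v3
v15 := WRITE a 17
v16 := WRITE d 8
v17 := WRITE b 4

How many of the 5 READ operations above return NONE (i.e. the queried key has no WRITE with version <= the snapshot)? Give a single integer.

v1: WRITE c=2  (c history now [(1, 2)])
READ c @v1: history=[(1, 2)] -> pick v1 -> 2
v2: WRITE a=1  (a history now [(2, 1)])
v3: WRITE c=11  (c history now [(1, 2), (3, 11)])
v4: WRITE a=8  (a history now [(2, 1), (4, 8)])
READ c @v1: history=[(1, 2), (3, 11)] -> pick v1 -> 2
v5: WRITE a=1  (a history now [(2, 1), (4, 8), (5, 1)])
v6: WRITE d=10  (d history now [(6, 10)])
READ b @v1: history=[] -> no version <= 1 -> NONE
v7: WRITE c=0  (c history now [(1, 2), (3, 11), (7, 0)])
v8: WRITE c=7  (c history now [(1, 2), (3, 11), (7, 0), (8, 7)])
v9: WRITE a=14  (a history now [(2, 1), (4, 8), (5, 1), (9, 14)])
READ d @v1: history=[(6, 10)] -> no version <= 1 -> NONE
v10: WRITE d=13  (d history now [(6, 10), (10, 13)])
v11: WRITE a=9  (a history now [(2, 1), (4, 8), (5, 1), (9, 14), (11, 9)])
v12: WRITE d=1  (d history now [(6, 10), (10, 13), (12, 1)])
v13: WRITE c=15  (c history now [(1, 2), (3, 11), (7, 0), (8, 7), (13, 15)])
v14: WRITE c=15  (c history now [(1, 2), (3, 11), (7, 0), (8, 7), (13, 15), (14, 15)])
READ c @v3: history=[(1, 2), (3, 11), (7, 0), (8, 7), (13, 15), (14, 15)] -> pick v3 -> 11
v15: WRITE a=17  (a history now [(2, 1), (4, 8), (5, 1), (9, 14), (11, 9), (15, 17)])
v16: WRITE d=8  (d history now [(6, 10), (10, 13), (12, 1), (16, 8)])
v17: WRITE b=4  (b history now [(17, 4)])
Read results in order: ['2', '2', 'NONE', 'NONE', '11']
NONE count = 2

Answer: 2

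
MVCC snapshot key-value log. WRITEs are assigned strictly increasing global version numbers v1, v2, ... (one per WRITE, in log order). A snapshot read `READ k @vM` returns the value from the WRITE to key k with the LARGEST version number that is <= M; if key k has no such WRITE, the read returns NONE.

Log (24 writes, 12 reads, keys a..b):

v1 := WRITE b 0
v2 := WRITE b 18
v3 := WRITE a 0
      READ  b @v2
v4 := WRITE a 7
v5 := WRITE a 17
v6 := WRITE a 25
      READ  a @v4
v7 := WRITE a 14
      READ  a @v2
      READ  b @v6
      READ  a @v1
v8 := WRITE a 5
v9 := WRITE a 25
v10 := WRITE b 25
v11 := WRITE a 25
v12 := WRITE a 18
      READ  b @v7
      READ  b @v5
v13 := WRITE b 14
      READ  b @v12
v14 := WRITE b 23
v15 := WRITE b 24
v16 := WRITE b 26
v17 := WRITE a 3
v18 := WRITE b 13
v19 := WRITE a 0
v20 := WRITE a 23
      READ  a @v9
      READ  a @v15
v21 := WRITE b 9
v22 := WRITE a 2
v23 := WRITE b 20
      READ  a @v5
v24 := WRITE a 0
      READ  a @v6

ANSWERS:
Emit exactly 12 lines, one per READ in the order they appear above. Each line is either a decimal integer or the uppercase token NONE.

v1: WRITE b=0  (b history now [(1, 0)])
v2: WRITE b=18  (b history now [(1, 0), (2, 18)])
v3: WRITE a=0  (a history now [(3, 0)])
READ b @v2: history=[(1, 0), (2, 18)] -> pick v2 -> 18
v4: WRITE a=7  (a history now [(3, 0), (4, 7)])
v5: WRITE a=17  (a history now [(3, 0), (4, 7), (5, 17)])
v6: WRITE a=25  (a history now [(3, 0), (4, 7), (5, 17), (6, 25)])
READ a @v4: history=[(3, 0), (4, 7), (5, 17), (6, 25)] -> pick v4 -> 7
v7: WRITE a=14  (a history now [(3, 0), (4, 7), (5, 17), (6, 25), (7, 14)])
READ a @v2: history=[(3, 0), (4, 7), (5, 17), (6, 25), (7, 14)] -> no version <= 2 -> NONE
READ b @v6: history=[(1, 0), (2, 18)] -> pick v2 -> 18
READ a @v1: history=[(3, 0), (4, 7), (5, 17), (6, 25), (7, 14)] -> no version <= 1 -> NONE
v8: WRITE a=5  (a history now [(3, 0), (4, 7), (5, 17), (6, 25), (7, 14), (8, 5)])
v9: WRITE a=25  (a history now [(3, 0), (4, 7), (5, 17), (6, 25), (7, 14), (8, 5), (9, 25)])
v10: WRITE b=25  (b history now [(1, 0), (2, 18), (10, 25)])
v11: WRITE a=25  (a history now [(3, 0), (4, 7), (5, 17), (6, 25), (7, 14), (8, 5), (9, 25), (11, 25)])
v12: WRITE a=18  (a history now [(3, 0), (4, 7), (5, 17), (6, 25), (7, 14), (8, 5), (9, 25), (11, 25), (12, 18)])
READ b @v7: history=[(1, 0), (2, 18), (10, 25)] -> pick v2 -> 18
READ b @v5: history=[(1, 0), (2, 18), (10, 25)] -> pick v2 -> 18
v13: WRITE b=14  (b history now [(1, 0), (2, 18), (10, 25), (13, 14)])
READ b @v12: history=[(1, 0), (2, 18), (10, 25), (13, 14)] -> pick v10 -> 25
v14: WRITE b=23  (b history now [(1, 0), (2, 18), (10, 25), (13, 14), (14, 23)])
v15: WRITE b=24  (b history now [(1, 0), (2, 18), (10, 25), (13, 14), (14, 23), (15, 24)])
v16: WRITE b=26  (b history now [(1, 0), (2, 18), (10, 25), (13, 14), (14, 23), (15, 24), (16, 26)])
v17: WRITE a=3  (a history now [(3, 0), (4, 7), (5, 17), (6, 25), (7, 14), (8, 5), (9, 25), (11, 25), (12, 18), (17, 3)])
v18: WRITE b=13  (b history now [(1, 0), (2, 18), (10, 25), (13, 14), (14, 23), (15, 24), (16, 26), (18, 13)])
v19: WRITE a=0  (a history now [(3, 0), (4, 7), (5, 17), (6, 25), (7, 14), (8, 5), (9, 25), (11, 25), (12, 18), (17, 3), (19, 0)])
v20: WRITE a=23  (a history now [(3, 0), (4, 7), (5, 17), (6, 25), (7, 14), (8, 5), (9, 25), (11, 25), (12, 18), (17, 3), (19, 0), (20, 23)])
READ a @v9: history=[(3, 0), (4, 7), (5, 17), (6, 25), (7, 14), (8, 5), (9, 25), (11, 25), (12, 18), (17, 3), (19, 0), (20, 23)] -> pick v9 -> 25
READ a @v15: history=[(3, 0), (4, 7), (5, 17), (6, 25), (7, 14), (8, 5), (9, 25), (11, 25), (12, 18), (17, 3), (19, 0), (20, 23)] -> pick v12 -> 18
v21: WRITE b=9  (b history now [(1, 0), (2, 18), (10, 25), (13, 14), (14, 23), (15, 24), (16, 26), (18, 13), (21, 9)])
v22: WRITE a=2  (a history now [(3, 0), (4, 7), (5, 17), (6, 25), (7, 14), (8, 5), (9, 25), (11, 25), (12, 18), (17, 3), (19, 0), (20, 23), (22, 2)])
v23: WRITE b=20  (b history now [(1, 0), (2, 18), (10, 25), (13, 14), (14, 23), (15, 24), (16, 26), (18, 13), (21, 9), (23, 20)])
READ a @v5: history=[(3, 0), (4, 7), (5, 17), (6, 25), (7, 14), (8, 5), (9, 25), (11, 25), (12, 18), (17, 3), (19, 0), (20, 23), (22, 2)] -> pick v5 -> 17
v24: WRITE a=0  (a history now [(3, 0), (4, 7), (5, 17), (6, 25), (7, 14), (8, 5), (9, 25), (11, 25), (12, 18), (17, 3), (19, 0), (20, 23), (22, 2), (24, 0)])
READ a @v6: history=[(3, 0), (4, 7), (5, 17), (6, 25), (7, 14), (8, 5), (9, 25), (11, 25), (12, 18), (17, 3), (19, 0), (20, 23), (22, 2), (24, 0)] -> pick v6 -> 25

Answer: 18
7
NONE
18
NONE
18
18
25
25
18
17
25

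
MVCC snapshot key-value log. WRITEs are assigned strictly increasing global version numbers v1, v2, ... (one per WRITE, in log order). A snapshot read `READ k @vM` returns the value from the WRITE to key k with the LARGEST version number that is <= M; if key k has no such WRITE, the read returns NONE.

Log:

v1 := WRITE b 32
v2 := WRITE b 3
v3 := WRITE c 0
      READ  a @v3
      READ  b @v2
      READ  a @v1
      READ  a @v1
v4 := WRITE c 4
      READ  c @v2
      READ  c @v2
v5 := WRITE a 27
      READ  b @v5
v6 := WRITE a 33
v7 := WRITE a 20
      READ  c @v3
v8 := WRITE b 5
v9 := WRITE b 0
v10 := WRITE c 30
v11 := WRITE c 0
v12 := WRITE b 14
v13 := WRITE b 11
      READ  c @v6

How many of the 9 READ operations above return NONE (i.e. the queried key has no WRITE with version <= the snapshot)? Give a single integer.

v1: WRITE b=32  (b history now [(1, 32)])
v2: WRITE b=3  (b history now [(1, 32), (2, 3)])
v3: WRITE c=0  (c history now [(3, 0)])
READ a @v3: history=[] -> no version <= 3 -> NONE
READ b @v2: history=[(1, 32), (2, 3)] -> pick v2 -> 3
READ a @v1: history=[] -> no version <= 1 -> NONE
READ a @v1: history=[] -> no version <= 1 -> NONE
v4: WRITE c=4  (c history now [(3, 0), (4, 4)])
READ c @v2: history=[(3, 0), (4, 4)] -> no version <= 2 -> NONE
READ c @v2: history=[(3, 0), (4, 4)] -> no version <= 2 -> NONE
v5: WRITE a=27  (a history now [(5, 27)])
READ b @v5: history=[(1, 32), (2, 3)] -> pick v2 -> 3
v6: WRITE a=33  (a history now [(5, 27), (6, 33)])
v7: WRITE a=20  (a history now [(5, 27), (6, 33), (7, 20)])
READ c @v3: history=[(3, 0), (4, 4)] -> pick v3 -> 0
v8: WRITE b=5  (b history now [(1, 32), (2, 3), (8, 5)])
v9: WRITE b=0  (b history now [(1, 32), (2, 3), (8, 5), (9, 0)])
v10: WRITE c=30  (c history now [(3, 0), (4, 4), (10, 30)])
v11: WRITE c=0  (c history now [(3, 0), (4, 4), (10, 30), (11, 0)])
v12: WRITE b=14  (b history now [(1, 32), (2, 3), (8, 5), (9, 0), (12, 14)])
v13: WRITE b=11  (b history now [(1, 32), (2, 3), (8, 5), (9, 0), (12, 14), (13, 11)])
READ c @v6: history=[(3, 0), (4, 4), (10, 30), (11, 0)] -> pick v4 -> 4
Read results in order: ['NONE', '3', 'NONE', 'NONE', 'NONE', 'NONE', '3', '0', '4']
NONE count = 5

Answer: 5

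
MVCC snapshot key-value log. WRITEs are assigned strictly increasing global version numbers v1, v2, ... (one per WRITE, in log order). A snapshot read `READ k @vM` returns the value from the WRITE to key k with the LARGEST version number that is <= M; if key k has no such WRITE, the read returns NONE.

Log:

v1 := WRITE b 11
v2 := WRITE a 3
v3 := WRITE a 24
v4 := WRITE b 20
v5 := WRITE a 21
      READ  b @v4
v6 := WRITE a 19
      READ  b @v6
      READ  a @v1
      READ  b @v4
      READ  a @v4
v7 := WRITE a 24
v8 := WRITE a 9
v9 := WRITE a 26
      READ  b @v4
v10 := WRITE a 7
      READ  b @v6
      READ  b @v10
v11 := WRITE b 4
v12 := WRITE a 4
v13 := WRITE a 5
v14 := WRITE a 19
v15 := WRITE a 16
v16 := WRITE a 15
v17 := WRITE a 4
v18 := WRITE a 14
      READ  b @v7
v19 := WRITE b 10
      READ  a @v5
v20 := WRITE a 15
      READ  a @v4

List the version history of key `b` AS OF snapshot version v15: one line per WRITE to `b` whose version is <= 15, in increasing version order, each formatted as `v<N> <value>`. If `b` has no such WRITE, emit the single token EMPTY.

Answer: v1 11
v4 20
v11 4

Derivation:
Scan writes for key=b with version <= 15:
  v1 WRITE b 11 -> keep
  v2 WRITE a 3 -> skip
  v3 WRITE a 24 -> skip
  v4 WRITE b 20 -> keep
  v5 WRITE a 21 -> skip
  v6 WRITE a 19 -> skip
  v7 WRITE a 24 -> skip
  v8 WRITE a 9 -> skip
  v9 WRITE a 26 -> skip
  v10 WRITE a 7 -> skip
  v11 WRITE b 4 -> keep
  v12 WRITE a 4 -> skip
  v13 WRITE a 5 -> skip
  v14 WRITE a 19 -> skip
  v15 WRITE a 16 -> skip
  v16 WRITE a 15 -> skip
  v17 WRITE a 4 -> skip
  v18 WRITE a 14 -> skip
  v19 WRITE b 10 -> drop (> snap)
  v20 WRITE a 15 -> skip
Collected: [(1, 11), (4, 20), (11, 4)]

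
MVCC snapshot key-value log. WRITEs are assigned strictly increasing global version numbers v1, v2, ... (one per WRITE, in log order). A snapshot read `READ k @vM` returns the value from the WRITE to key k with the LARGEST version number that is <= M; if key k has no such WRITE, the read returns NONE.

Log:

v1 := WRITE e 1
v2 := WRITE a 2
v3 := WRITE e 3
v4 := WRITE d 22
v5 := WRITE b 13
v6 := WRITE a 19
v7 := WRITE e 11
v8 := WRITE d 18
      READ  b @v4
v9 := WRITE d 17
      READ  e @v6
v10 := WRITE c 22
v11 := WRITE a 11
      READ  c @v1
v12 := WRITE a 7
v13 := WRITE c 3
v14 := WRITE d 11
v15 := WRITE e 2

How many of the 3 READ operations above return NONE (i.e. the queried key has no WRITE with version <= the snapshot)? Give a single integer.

Answer: 2

Derivation:
v1: WRITE e=1  (e history now [(1, 1)])
v2: WRITE a=2  (a history now [(2, 2)])
v3: WRITE e=3  (e history now [(1, 1), (3, 3)])
v4: WRITE d=22  (d history now [(4, 22)])
v5: WRITE b=13  (b history now [(5, 13)])
v6: WRITE a=19  (a history now [(2, 2), (6, 19)])
v7: WRITE e=11  (e history now [(1, 1), (3, 3), (7, 11)])
v8: WRITE d=18  (d history now [(4, 22), (8, 18)])
READ b @v4: history=[(5, 13)] -> no version <= 4 -> NONE
v9: WRITE d=17  (d history now [(4, 22), (8, 18), (9, 17)])
READ e @v6: history=[(1, 1), (3, 3), (7, 11)] -> pick v3 -> 3
v10: WRITE c=22  (c history now [(10, 22)])
v11: WRITE a=11  (a history now [(2, 2), (6, 19), (11, 11)])
READ c @v1: history=[(10, 22)] -> no version <= 1 -> NONE
v12: WRITE a=7  (a history now [(2, 2), (6, 19), (11, 11), (12, 7)])
v13: WRITE c=3  (c history now [(10, 22), (13, 3)])
v14: WRITE d=11  (d history now [(4, 22), (8, 18), (9, 17), (14, 11)])
v15: WRITE e=2  (e history now [(1, 1), (3, 3), (7, 11), (15, 2)])
Read results in order: ['NONE', '3', 'NONE']
NONE count = 2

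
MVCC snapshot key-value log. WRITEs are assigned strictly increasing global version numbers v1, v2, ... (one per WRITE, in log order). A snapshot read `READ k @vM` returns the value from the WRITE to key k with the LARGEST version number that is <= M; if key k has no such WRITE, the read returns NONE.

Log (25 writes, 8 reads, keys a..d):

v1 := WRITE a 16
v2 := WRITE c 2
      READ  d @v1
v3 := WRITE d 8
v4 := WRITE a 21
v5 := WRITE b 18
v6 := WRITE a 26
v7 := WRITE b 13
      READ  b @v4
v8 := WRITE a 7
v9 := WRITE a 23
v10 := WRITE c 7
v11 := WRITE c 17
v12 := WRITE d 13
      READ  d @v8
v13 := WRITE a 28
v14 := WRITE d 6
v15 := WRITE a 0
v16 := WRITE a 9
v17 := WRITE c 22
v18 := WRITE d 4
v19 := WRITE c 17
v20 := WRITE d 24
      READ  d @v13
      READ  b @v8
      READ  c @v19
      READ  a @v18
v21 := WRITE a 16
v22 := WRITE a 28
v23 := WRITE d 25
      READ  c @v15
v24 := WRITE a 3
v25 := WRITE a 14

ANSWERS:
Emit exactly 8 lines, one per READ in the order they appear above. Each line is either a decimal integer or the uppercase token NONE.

v1: WRITE a=16  (a history now [(1, 16)])
v2: WRITE c=2  (c history now [(2, 2)])
READ d @v1: history=[] -> no version <= 1 -> NONE
v3: WRITE d=8  (d history now [(3, 8)])
v4: WRITE a=21  (a history now [(1, 16), (4, 21)])
v5: WRITE b=18  (b history now [(5, 18)])
v6: WRITE a=26  (a history now [(1, 16), (4, 21), (6, 26)])
v7: WRITE b=13  (b history now [(5, 18), (7, 13)])
READ b @v4: history=[(5, 18), (7, 13)] -> no version <= 4 -> NONE
v8: WRITE a=7  (a history now [(1, 16), (4, 21), (6, 26), (8, 7)])
v9: WRITE a=23  (a history now [(1, 16), (4, 21), (6, 26), (8, 7), (9, 23)])
v10: WRITE c=7  (c history now [(2, 2), (10, 7)])
v11: WRITE c=17  (c history now [(2, 2), (10, 7), (11, 17)])
v12: WRITE d=13  (d history now [(3, 8), (12, 13)])
READ d @v8: history=[(3, 8), (12, 13)] -> pick v3 -> 8
v13: WRITE a=28  (a history now [(1, 16), (4, 21), (6, 26), (8, 7), (9, 23), (13, 28)])
v14: WRITE d=6  (d history now [(3, 8), (12, 13), (14, 6)])
v15: WRITE a=0  (a history now [(1, 16), (4, 21), (6, 26), (8, 7), (9, 23), (13, 28), (15, 0)])
v16: WRITE a=9  (a history now [(1, 16), (4, 21), (6, 26), (8, 7), (9, 23), (13, 28), (15, 0), (16, 9)])
v17: WRITE c=22  (c history now [(2, 2), (10, 7), (11, 17), (17, 22)])
v18: WRITE d=4  (d history now [(3, 8), (12, 13), (14, 6), (18, 4)])
v19: WRITE c=17  (c history now [(2, 2), (10, 7), (11, 17), (17, 22), (19, 17)])
v20: WRITE d=24  (d history now [(3, 8), (12, 13), (14, 6), (18, 4), (20, 24)])
READ d @v13: history=[(3, 8), (12, 13), (14, 6), (18, 4), (20, 24)] -> pick v12 -> 13
READ b @v8: history=[(5, 18), (7, 13)] -> pick v7 -> 13
READ c @v19: history=[(2, 2), (10, 7), (11, 17), (17, 22), (19, 17)] -> pick v19 -> 17
READ a @v18: history=[(1, 16), (4, 21), (6, 26), (8, 7), (9, 23), (13, 28), (15, 0), (16, 9)] -> pick v16 -> 9
v21: WRITE a=16  (a history now [(1, 16), (4, 21), (6, 26), (8, 7), (9, 23), (13, 28), (15, 0), (16, 9), (21, 16)])
v22: WRITE a=28  (a history now [(1, 16), (4, 21), (6, 26), (8, 7), (9, 23), (13, 28), (15, 0), (16, 9), (21, 16), (22, 28)])
v23: WRITE d=25  (d history now [(3, 8), (12, 13), (14, 6), (18, 4), (20, 24), (23, 25)])
READ c @v15: history=[(2, 2), (10, 7), (11, 17), (17, 22), (19, 17)] -> pick v11 -> 17
v24: WRITE a=3  (a history now [(1, 16), (4, 21), (6, 26), (8, 7), (9, 23), (13, 28), (15, 0), (16, 9), (21, 16), (22, 28), (24, 3)])
v25: WRITE a=14  (a history now [(1, 16), (4, 21), (6, 26), (8, 7), (9, 23), (13, 28), (15, 0), (16, 9), (21, 16), (22, 28), (24, 3), (25, 14)])

Answer: NONE
NONE
8
13
13
17
9
17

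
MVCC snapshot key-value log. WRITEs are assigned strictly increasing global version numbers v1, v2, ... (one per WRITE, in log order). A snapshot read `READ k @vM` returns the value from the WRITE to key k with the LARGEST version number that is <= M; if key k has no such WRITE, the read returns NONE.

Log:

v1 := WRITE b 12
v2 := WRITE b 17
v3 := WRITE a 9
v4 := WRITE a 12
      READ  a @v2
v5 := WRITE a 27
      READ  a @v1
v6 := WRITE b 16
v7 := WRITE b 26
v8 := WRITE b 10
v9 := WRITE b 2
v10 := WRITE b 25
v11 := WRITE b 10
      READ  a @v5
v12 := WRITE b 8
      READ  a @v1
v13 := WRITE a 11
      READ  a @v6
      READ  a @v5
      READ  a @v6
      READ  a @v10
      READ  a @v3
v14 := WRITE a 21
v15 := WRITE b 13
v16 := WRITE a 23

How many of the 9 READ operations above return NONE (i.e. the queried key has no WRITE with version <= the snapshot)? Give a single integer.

Answer: 3

Derivation:
v1: WRITE b=12  (b history now [(1, 12)])
v2: WRITE b=17  (b history now [(1, 12), (2, 17)])
v3: WRITE a=9  (a history now [(3, 9)])
v4: WRITE a=12  (a history now [(3, 9), (4, 12)])
READ a @v2: history=[(3, 9), (4, 12)] -> no version <= 2 -> NONE
v5: WRITE a=27  (a history now [(3, 9), (4, 12), (5, 27)])
READ a @v1: history=[(3, 9), (4, 12), (5, 27)] -> no version <= 1 -> NONE
v6: WRITE b=16  (b history now [(1, 12), (2, 17), (6, 16)])
v7: WRITE b=26  (b history now [(1, 12), (2, 17), (6, 16), (7, 26)])
v8: WRITE b=10  (b history now [(1, 12), (2, 17), (6, 16), (7, 26), (8, 10)])
v9: WRITE b=2  (b history now [(1, 12), (2, 17), (6, 16), (7, 26), (8, 10), (9, 2)])
v10: WRITE b=25  (b history now [(1, 12), (2, 17), (6, 16), (7, 26), (8, 10), (9, 2), (10, 25)])
v11: WRITE b=10  (b history now [(1, 12), (2, 17), (6, 16), (7, 26), (8, 10), (9, 2), (10, 25), (11, 10)])
READ a @v5: history=[(3, 9), (4, 12), (5, 27)] -> pick v5 -> 27
v12: WRITE b=8  (b history now [(1, 12), (2, 17), (6, 16), (7, 26), (8, 10), (9, 2), (10, 25), (11, 10), (12, 8)])
READ a @v1: history=[(3, 9), (4, 12), (5, 27)] -> no version <= 1 -> NONE
v13: WRITE a=11  (a history now [(3, 9), (4, 12), (5, 27), (13, 11)])
READ a @v6: history=[(3, 9), (4, 12), (5, 27), (13, 11)] -> pick v5 -> 27
READ a @v5: history=[(3, 9), (4, 12), (5, 27), (13, 11)] -> pick v5 -> 27
READ a @v6: history=[(3, 9), (4, 12), (5, 27), (13, 11)] -> pick v5 -> 27
READ a @v10: history=[(3, 9), (4, 12), (5, 27), (13, 11)] -> pick v5 -> 27
READ a @v3: history=[(3, 9), (4, 12), (5, 27), (13, 11)] -> pick v3 -> 9
v14: WRITE a=21  (a history now [(3, 9), (4, 12), (5, 27), (13, 11), (14, 21)])
v15: WRITE b=13  (b history now [(1, 12), (2, 17), (6, 16), (7, 26), (8, 10), (9, 2), (10, 25), (11, 10), (12, 8), (15, 13)])
v16: WRITE a=23  (a history now [(3, 9), (4, 12), (5, 27), (13, 11), (14, 21), (16, 23)])
Read results in order: ['NONE', 'NONE', '27', 'NONE', '27', '27', '27', '27', '9']
NONE count = 3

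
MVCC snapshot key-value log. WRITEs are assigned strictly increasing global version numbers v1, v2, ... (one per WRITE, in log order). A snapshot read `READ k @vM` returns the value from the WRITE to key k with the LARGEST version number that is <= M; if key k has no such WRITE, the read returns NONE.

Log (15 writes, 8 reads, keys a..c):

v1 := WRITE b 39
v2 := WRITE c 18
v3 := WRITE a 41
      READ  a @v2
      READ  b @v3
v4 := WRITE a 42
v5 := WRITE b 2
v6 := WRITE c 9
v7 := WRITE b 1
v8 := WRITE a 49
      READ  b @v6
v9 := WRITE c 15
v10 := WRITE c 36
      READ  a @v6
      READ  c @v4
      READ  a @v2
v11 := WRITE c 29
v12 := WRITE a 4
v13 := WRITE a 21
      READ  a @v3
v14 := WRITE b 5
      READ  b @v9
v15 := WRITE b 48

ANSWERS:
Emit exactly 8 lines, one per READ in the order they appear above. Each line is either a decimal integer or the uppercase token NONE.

Answer: NONE
39
2
42
18
NONE
41
1

Derivation:
v1: WRITE b=39  (b history now [(1, 39)])
v2: WRITE c=18  (c history now [(2, 18)])
v3: WRITE a=41  (a history now [(3, 41)])
READ a @v2: history=[(3, 41)] -> no version <= 2 -> NONE
READ b @v3: history=[(1, 39)] -> pick v1 -> 39
v4: WRITE a=42  (a history now [(3, 41), (4, 42)])
v5: WRITE b=2  (b history now [(1, 39), (5, 2)])
v6: WRITE c=9  (c history now [(2, 18), (6, 9)])
v7: WRITE b=1  (b history now [(1, 39), (5, 2), (7, 1)])
v8: WRITE a=49  (a history now [(3, 41), (4, 42), (8, 49)])
READ b @v6: history=[(1, 39), (5, 2), (7, 1)] -> pick v5 -> 2
v9: WRITE c=15  (c history now [(2, 18), (6, 9), (9, 15)])
v10: WRITE c=36  (c history now [(2, 18), (6, 9), (9, 15), (10, 36)])
READ a @v6: history=[(3, 41), (4, 42), (8, 49)] -> pick v4 -> 42
READ c @v4: history=[(2, 18), (6, 9), (9, 15), (10, 36)] -> pick v2 -> 18
READ a @v2: history=[(3, 41), (4, 42), (8, 49)] -> no version <= 2 -> NONE
v11: WRITE c=29  (c history now [(2, 18), (6, 9), (9, 15), (10, 36), (11, 29)])
v12: WRITE a=4  (a history now [(3, 41), (4, 42), (8, 49), (12, 4)])
v13: WRITE a=21  (a history now [(3, 41), (4, 42), (8, 49), (12, 4), (13, 21)])
READ a @v3: history=[(3, 41), (4, 42), (8, 49), (12, 4), (13, 21)] -> pick v3 -> 41
v14: WRITE b=5  (b history now [(1, 39), (5, 2), (7, 1), (14, 5)])
READ b @v9: history=[(1, 39), (5, 2), (7, 1), (14, 5)] -> pick v7 -> 1
v15: WRITE b=48  (b history now [(1, 39), (5, 2), (7, 1), (14, 5), (15, 48)])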